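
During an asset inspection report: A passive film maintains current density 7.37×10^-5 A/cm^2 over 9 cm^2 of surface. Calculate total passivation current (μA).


I = i_pass * A, then convert A → μA (×10^6)
I = 7.37×10^-5 * 9 * 10^6 = 663.3 μA

663.3 μA


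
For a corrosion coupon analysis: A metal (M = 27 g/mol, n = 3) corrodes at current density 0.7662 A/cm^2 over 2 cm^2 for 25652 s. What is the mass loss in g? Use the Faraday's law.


Apply Faraday's law: m = i*A*t*M / (n*F)
Total charge passed Q = i*A*t = 0.7662*2*25652 = 39309.1248 C
m = Q*M/(n*F) = 39309.1248*27/(3*96485) = 3.6667 g

3.6667 g


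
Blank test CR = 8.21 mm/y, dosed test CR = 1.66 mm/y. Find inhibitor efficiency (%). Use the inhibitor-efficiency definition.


Apply the inhibitor-efficiency definition: IE = (CR_blank − CR_inh)/CR_blank × 100
IE = (8.21 − 1.66) / 8.21 × 100
IE = 6.55 / 8.21 × 100 = 79.8 %

79.8 %


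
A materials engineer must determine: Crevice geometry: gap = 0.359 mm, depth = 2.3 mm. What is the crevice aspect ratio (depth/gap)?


Aspect ratio = depth / gap
Ratio = 2.3 / 0.359 = 6.4

6.4


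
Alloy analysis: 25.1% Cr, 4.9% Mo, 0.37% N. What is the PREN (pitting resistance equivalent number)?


Apply the PREN formula: PREN = Cr + 3.3*Mo + 16*N
PREN = 25.1 + 3.3*4.9 + 16*0.37
PREN = 25.1 + 16.17 + 5.92 = 47.19

47.19


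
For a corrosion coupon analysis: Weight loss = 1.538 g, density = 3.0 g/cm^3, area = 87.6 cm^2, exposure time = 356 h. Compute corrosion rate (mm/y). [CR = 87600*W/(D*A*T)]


Apply the mm/y weight-loss relation: CR = 87600 * W / (D * A * T)
Numerator: 87600 * 1.538 = 134728.8
Denominator: 3.0 * 87.6 * 356 = 93556.8
CR = 134728.8 / 93556.8 = 1.4401 mm/y

1.4401 mm/y


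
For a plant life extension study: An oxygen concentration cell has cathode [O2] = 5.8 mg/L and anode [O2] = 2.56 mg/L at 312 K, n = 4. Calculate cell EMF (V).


Apply the Nernst concentration-cell relation: E = (RT/nF)*ln(C_cathode/C_anode)
RT/nF = 8.314*312/(4*96485) = 0.00672117 V
ln(5.8/2.56) = 0.81785
E = 0.00672117 * 0.81785 = 0.0055 V

0.0055 V


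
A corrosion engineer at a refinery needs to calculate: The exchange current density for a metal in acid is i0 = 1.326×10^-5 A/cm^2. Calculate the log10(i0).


i0 = 1.326×10^-5 A/cm^2
log10(i0) = -4.877

-4.877


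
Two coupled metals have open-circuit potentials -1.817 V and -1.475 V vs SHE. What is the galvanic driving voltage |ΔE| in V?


Driving voltage is the absolute potential difference.
|ΔE| = |-1.817 − (-1.475)| = 0.342 V

0.342 V


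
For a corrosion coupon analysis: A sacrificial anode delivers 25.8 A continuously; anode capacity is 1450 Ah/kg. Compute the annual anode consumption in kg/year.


Annual consumption = current * hours per year / capacity
Rate = 25.8 * 8760 / 1450 = 155.9 kg/year

155.9 kg/year


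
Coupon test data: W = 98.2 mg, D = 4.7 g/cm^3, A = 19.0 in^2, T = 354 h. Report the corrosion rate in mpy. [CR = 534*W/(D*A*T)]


Apply the mpy weight-loss relation: CR = 534 * W / (D * A * T)
Numerator: 534 * 98.2 = 52438.8
Denominator: 4.7 * 19.0 * 354 = 31612.2
CR = 52438.8 / 31612.2 = 1.6588 mpy

1.6588 mpy


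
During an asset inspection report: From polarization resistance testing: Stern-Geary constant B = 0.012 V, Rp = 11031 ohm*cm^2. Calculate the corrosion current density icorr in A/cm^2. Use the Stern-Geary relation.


Apply the Stern-Geary relation: icorr = B / Rp
icorr = 0.012 / 11031 = 1.088×10^-6 A/cm^2

1.088×10^-6 A/cm^2


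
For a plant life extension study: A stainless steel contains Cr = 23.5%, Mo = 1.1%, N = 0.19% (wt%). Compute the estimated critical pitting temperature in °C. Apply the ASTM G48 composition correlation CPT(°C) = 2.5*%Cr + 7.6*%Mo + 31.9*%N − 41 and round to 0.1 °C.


Apply the ASTM G48 empirical CPT estimate: CPT(°C) = 2.5*%Cr + 7.6*%Mo + 31.9*%N − 41
2.5*23.5 = 58.75; 7.6*1.1 = 8.36; 31.9*0.19 = 6.061
CPT = 58.75 + 8.36 + 6.061 − 41 = 32.171 °C
Rounded to 0.1 °C: CPT ≈ 32.2 °C

32.2 °C


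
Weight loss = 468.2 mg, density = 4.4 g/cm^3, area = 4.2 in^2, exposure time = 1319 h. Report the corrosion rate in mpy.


Apply the mpy weight-loss relation: CR = 534 * W / (D * A * T)
Numerator: 534 * 468.2 = 250018.8
Denominator: 4.4 * 4.2 * 1319 = 24375.12
CR = 250018.8 / 24375.12 = 10.25713 mpy

10.25713 mpy


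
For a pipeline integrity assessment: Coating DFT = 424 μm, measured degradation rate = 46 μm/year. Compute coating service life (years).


Service life = thickness / degradation rate
Life = 424 / 46 = 9.2 years

9.2 years


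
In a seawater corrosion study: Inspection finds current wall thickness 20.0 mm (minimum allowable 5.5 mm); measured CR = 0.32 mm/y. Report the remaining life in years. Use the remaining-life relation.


Apply the remaining-life relation: RL = (t_current − t_min) / CR
RL = (20.0 − 5.5) / 0.32 = 14.5 / 0.32 = 45.3 years

45.3 years


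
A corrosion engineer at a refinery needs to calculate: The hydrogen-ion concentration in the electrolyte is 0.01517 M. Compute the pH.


pH = −log10[H+]
pH = −log10(0.01517) = 1.82

1.82


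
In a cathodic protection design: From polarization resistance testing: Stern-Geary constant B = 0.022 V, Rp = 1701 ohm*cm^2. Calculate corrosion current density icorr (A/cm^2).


Apply the Stern-Geary relation: icorr = B / Rp
icorr = 0.022 / 1701 = 1.293×10^-5 A/cm^2

1.293×10^-5 A/cm^2


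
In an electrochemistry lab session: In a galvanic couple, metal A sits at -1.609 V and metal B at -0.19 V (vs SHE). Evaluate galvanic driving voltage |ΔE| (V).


Driving voltage is the absolute potential difference.
|ΔE| = |-1.609 − (-0.19)| = 1.419 V

1.419 V


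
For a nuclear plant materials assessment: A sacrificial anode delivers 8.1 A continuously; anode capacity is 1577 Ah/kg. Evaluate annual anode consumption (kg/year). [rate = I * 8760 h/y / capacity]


Annual consumption = current * hours per year / capacity
Rate = 8.1 * 8760 / 1577 = 45.0 kg/year

45.0 kg/year


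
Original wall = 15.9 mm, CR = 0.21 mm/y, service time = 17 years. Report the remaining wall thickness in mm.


Remaining wall = original − CR × time
t = 15.9 − 0.21*17 = 15.9 − 3.57 = 12.33 mm

12.33 mm


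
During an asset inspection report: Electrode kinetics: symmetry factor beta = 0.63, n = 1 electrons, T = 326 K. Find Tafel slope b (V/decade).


Apply the Tafel slope relation: b = 2.303*R*T/(beta*n*F)
Numerator: 2.303 * 8.314 * 326 = 6241.97
Denominator: 0.63 * 1 * 96485 = 60785.55
b = 6241.97 / 60785.55 = 0.103 V/decade

0.103 V/decade


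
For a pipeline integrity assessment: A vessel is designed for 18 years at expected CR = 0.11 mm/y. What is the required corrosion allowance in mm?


Corrosion allowance = CR × design life
CA = 0.11 * 18 = 1.98 mm

1.98 mm


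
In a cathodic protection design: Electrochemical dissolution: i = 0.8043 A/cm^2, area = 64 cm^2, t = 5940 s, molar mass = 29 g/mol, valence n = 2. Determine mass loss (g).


Apply Faraday's law: m = i*A*t*M / (n*F)
Total charge passed Q = i*A*t = 0.8043*64*5940 = 305762.688 C
m = Q*M/(n*F) = 305762.688*29/(2*96485) = 45.951 g

45.951 g


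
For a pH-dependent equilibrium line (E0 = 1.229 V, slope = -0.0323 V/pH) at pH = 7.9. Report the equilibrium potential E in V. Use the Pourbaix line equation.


Apply the Pourbaix line equation: E = E0 + slope*pH
E = 1.229 + (-0.0323)*7.9 = 1.229 + (-0.25517) = 0.97383 V
Rounded to 4 decimal places: E = 0.9738 V

0.9738 V


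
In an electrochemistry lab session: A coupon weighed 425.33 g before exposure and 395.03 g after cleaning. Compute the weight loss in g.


Weight loss = initial − final
WL = 425.33 − 395.03 = 30.3 g

30.3 g


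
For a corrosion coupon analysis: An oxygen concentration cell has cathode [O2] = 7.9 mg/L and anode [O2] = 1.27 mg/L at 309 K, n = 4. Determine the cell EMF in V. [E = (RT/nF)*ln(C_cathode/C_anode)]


Apply the Nernst concentration-cell relation: E = (RT/nF)*ln(C_cathode/C_anode)
RT/nF = 8.314*309/(4*96485) = 0.00665654 V
ln(7.9/1.27) = 1.82785
E = 0.00665654 * 1.82785 = 0.01217 V

0.01217 V


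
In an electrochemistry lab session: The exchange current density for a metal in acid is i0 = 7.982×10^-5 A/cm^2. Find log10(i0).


i0 = 7.982×10^-5 A/cm^2
log10(i0) = -4.098

-4.098


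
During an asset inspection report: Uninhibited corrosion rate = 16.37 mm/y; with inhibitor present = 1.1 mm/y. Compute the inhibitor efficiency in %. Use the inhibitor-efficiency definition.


Apply the inhibitor-efficiency definition: IE = (CR_blank − CR_inh)/CR_blank × 100
IE = (16.37 − 1.1) / 16.37 × 100
IE = 15.27 / 16.37 × 100 = 93.3 %

93.3 %


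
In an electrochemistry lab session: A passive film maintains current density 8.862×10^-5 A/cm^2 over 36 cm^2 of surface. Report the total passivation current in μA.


I = i_pass * A, then convert A → μA (×10^6)
I = 8.862×10^-5 * 36 * 10^6 = 3190.32 μA

3190.32 μA


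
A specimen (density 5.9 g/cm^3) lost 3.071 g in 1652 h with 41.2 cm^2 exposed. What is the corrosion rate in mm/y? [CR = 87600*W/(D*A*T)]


Apply the mm/y weight-loss relation: CR = 87600 * W / (D * A * T)
Numerator: 87600 * 3.071 = 269019.6
Denominator: 5.9 * 41.2 * 1652 = 401568.16
CR = 269019.6 / 401568.16 = 0.66992 mm/y

0.66992 mm/y


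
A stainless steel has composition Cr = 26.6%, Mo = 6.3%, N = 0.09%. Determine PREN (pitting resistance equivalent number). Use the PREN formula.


Apply the PREN formula: PREN = Cr + 3.3*Mo + 16*N
PREN = 26.6 + 3.3*6.3 + 16*0.09
PREN = 26.6 + 20.79 + 1.44 = 48.83

48.83


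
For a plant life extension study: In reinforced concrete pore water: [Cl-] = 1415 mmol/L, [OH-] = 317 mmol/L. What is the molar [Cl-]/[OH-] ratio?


Threshold parameter = [Cl-] / [OH-] (molar basis; both in mmol/L, so units cancel)
Ratio = 1415 / 317 = 4.46

4.46


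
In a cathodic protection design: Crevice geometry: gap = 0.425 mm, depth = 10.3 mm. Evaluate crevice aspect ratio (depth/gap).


Aspect ratio = depth / gap
Ratio = 10.3 / 0.425 = 24.2

24.2


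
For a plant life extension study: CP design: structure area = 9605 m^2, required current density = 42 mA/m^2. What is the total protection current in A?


I = area * current density, then convert mA → A (÷1000)
I = 9605 * 42 / 1000 = 403.41 A

403.41 A


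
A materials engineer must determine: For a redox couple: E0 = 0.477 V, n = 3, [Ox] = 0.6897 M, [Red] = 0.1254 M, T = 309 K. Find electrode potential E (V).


Apply the Nernst equation: E = E0 + (RT/nF)*ln([Ox]/[Red])
Step 1: RT/nF = 8.314*309/(3*96485) = 0.00887539 V
Step 2: [Ox]/[Red] = 0.6897/0.1254 = 5.5
Step 3: ln(5.5) = 1.704748
Step 4: correction = 0.00887539 * 1.704748 = 0.0151 V
E = 0.477 + 0.0151 = 0.4921 V

0.4921 V


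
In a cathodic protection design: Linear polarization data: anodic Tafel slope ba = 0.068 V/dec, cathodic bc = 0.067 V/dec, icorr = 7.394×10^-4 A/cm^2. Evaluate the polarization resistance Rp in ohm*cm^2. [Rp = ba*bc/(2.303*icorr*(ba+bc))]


Apply the Stern-Geary equation: Rp = ba*bc / (2.303*icorr*(ba+bc))
ba*bc = 0.068*0.067 = 0.004556
ba+bc = 0.135; 2.303*icorr*(ba+bc) = 2.303*7.394×10^-4*0.135 = 2.2988316×10^-4
Rp = 0.004556 / 2.2988316×10^-4 = 19.8 ohm*cm^2

19.8 ohm*cm^2


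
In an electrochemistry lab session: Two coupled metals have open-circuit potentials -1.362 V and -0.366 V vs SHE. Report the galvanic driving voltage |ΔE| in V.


Driving voltage is the absolute potential difference.
|ΔE| = |-1.362 − (-0.366)| = 0.996 V

0.996 V


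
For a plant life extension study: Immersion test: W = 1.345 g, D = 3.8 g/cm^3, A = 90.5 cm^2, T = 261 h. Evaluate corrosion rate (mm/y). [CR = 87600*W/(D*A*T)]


Apply the mm/y weight-loss relation: CR = 87600 * W / (D * A * T)
Numerator: 87600 * 1.345 = 117822.0
Denominator: 3.8 * 90.5 * 261 = 89757.9
CR = 117822.0 / 89757.9 = 1.3127 mm/y

1.3127 mm/y


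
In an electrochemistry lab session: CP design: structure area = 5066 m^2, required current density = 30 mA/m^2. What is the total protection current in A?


I = area * current density, then convert mA → A (÷1000)
I = 5066 * 30 / 1000 = 151.98 A

151.98 A


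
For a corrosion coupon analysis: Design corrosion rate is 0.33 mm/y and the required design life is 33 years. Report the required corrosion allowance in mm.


Corrosion allowance = CR × design life
CA = 0.33 * 33 = 10.89 mm

10.89 mm


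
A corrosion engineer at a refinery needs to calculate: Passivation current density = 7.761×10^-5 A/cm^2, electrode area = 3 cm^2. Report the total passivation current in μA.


I = i_pass * A, then convert A → μA (×10^6)
I = 7.761×10^-5 * 3 * 10^6 = 232.83 μA

232.83 μA


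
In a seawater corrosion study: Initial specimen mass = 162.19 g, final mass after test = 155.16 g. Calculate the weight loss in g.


Weight loss = initial − final
WL = 162.19 − 155.16 = 7.03 g

7.03 g


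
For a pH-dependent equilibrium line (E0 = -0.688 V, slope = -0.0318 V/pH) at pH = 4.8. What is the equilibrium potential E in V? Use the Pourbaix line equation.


Apply the Pourbaix line equation: E = E0 + slope*pH
E = -0.688 + (-0.0318)*4.8 = -0.688 + (-0.15264) = -0.84064 V
Rounded to 3 decimal places: E = -0.841 V

-0.841 V


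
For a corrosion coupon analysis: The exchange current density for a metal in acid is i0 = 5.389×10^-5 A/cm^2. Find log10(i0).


i0 = 5.389×10^-5 A/cm^2
log10(i0) = -4.268

-4.268


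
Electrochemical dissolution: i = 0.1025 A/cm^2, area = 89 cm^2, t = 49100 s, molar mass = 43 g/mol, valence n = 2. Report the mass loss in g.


Apply Faraday's law: m = i*A*t*M / (n*F)
Total charge passed Q = i*A*t = 0.1025*89*49100 = 447914.75 C
m = Q*M/(n*F) = 447914.75*43/(2*96485) = 99.81 g

99.81 g


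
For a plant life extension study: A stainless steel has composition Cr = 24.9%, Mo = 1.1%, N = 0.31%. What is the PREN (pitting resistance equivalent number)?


Apply the PREN formula: PREN = Cr + 3.3*Mo + 16*N
PREN = 24.9 + 3.3*1.1 + 16*0.31
PREN = 24.9 + 3.63 + 4.96 = 33.49

33.49


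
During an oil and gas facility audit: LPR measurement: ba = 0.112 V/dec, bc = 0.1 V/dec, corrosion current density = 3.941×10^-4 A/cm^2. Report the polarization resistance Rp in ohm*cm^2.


Apply the Stern-Geary equation: Rp = ba*bc / (2.303*icorr*(ba+bc))
ba*bc = 0.112*0.1 = 0.0112
ba+bc = 0.212; 2.303*icorr*(ba+bc) = 2.303*3.941×10^-4*0.212 = 1.9241381×10^-4
Rp = 0.0112 / 1.9241381×10^-4 = 58.21 ohm*cm^2

58.21 ohm*cm^2


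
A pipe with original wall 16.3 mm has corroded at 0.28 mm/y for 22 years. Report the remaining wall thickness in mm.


Remaining wall = original − CR × time
t = 16.3 − 0.28*22 = 16.3 − 6.16 = 10.14 mm

10.14 mm


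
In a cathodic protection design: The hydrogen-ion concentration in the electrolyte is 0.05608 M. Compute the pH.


pH = −log10[H+]
pH = −log10(0.05608) = 1.25

1.25


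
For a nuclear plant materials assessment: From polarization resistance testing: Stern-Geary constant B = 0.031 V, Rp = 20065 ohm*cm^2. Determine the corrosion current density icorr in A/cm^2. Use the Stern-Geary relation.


Apply the Stern-Geary relation: icorr = B / Rp
icorr = 0.031 / 20065 = 1.545×10^-6 A/cm^2

1.545×10^-6 A/cm^2


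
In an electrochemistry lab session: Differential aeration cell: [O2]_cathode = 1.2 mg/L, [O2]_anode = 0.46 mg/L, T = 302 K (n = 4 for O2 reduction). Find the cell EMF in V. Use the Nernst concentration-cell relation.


Apply the Nernst concentration-cell relation: E = (RT/nF)*ln(C_cathode/C_anode)
RT/nF = 8.314*302/(4*96485) = 0.00650575 V
ln(1.2/0.46) = 0.95885
E = 0.00650575 * 0.95885 = 0.00624 V

0.00624 V


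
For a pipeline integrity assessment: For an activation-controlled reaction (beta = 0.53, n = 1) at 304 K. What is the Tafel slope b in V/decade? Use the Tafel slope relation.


Apply the Tafel slope relation: b = 2.303*R*T/(beta*n*F)
Numerator: 2.303 * 8.314 * 304 = 5820.73
Denominator: 0.53 * 1 * 96485 = 51137.05
b = 5820.73 / 51137.05 = 0.114 V/decade

0.114 V/decade


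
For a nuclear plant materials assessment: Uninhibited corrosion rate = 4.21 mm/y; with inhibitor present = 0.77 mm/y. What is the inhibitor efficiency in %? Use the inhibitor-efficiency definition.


Apply the inhibitor-efficiency definition: IE = (CR_blank − CR_inh)/CR_blank × 100
IE = (4.21 − 0.77) / 4.21 × 100
IE = 3.44 / 4.21 × 100 = 81.7 %

81.7 %


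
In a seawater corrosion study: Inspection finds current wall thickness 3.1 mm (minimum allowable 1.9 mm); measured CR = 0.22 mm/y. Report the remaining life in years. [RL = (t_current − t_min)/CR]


Apply the remaining-life relation: RL = (t_current − t_min) / CR
RL = (3.1 − 1.9) / 0.22 = 1.2 / 0.22 = 5.5 years

5.5 years


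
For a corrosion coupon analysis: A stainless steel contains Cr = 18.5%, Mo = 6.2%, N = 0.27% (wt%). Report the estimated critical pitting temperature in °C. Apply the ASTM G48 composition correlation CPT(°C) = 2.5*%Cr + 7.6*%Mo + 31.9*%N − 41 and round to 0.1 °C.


Apply the ASTM G48 empirical CPT estimate: CPT(°C) = 2.5*%Cr + 7.6*%Mo + 31.9*%N − 41
2.5*18.5 = 46.25; 7.6*6.2 = 47.12; 31.9*0.27 = 8.613
CPT = 46.25 + 47.12 + 8.613 − 41 = 60.983 °C
Rounded to 0.1 °C: CPT ≈ 61.0 °C

61.0 °C


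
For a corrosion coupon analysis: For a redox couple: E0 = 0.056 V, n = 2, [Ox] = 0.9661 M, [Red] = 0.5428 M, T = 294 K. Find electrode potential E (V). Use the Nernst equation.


Apply the Nernst equation: E = E0 + (RT/nF)*ln([Ox]/[Red])
Step 1: RT/nF = 8.314*294/(2*96485) = 0.01266682 V
Step 2: [Ox]/[Red] = 0.9661/0.5428 = 1.779845
Step 3: ln(1.779845) = 0.576526
Step 4: correction = 0.01266682 * 0.576526 = 0.0073 V
E = 0.056 + 0.0073 = 0.0633 V

0.0633 V


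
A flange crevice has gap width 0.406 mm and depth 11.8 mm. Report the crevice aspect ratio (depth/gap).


Aspect ratio = depth / gap
Ratio = 11.8 / 0.406 = 29.1

29.1


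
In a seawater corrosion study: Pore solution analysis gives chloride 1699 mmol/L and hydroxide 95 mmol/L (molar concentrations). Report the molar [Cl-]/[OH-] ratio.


Threshold parameter = [Cl-] / [OH-] (molar basis; both in mmol/L, so units cancel)
Ratio = 1699 / 95 = 17.88

17.88


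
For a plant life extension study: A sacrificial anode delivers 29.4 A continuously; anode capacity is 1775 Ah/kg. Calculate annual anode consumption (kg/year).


Annual consumption = current * hours per year / capacity
Rate = 29.4 * 8760 / 1775 = 145.1 kg/year

145.1 kg/year


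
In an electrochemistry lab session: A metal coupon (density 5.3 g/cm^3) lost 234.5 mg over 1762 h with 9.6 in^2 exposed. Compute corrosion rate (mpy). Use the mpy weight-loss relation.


Apply the mpy weight-loss relation: CR = 534 * W / (D * A * T)
Numerator: 534 * 234.5 = 125223.0
Denominator: 5.3 * 9.6 * 1762 = 89650.56
CR = 125223.0 / 89650.56 = 1.39679 mpy

1.39679 mpy


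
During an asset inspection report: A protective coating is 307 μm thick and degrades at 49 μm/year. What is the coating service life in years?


Service life = thickness / degradation rate
Life = 307 / 49 = 6.3 years

6.3 years


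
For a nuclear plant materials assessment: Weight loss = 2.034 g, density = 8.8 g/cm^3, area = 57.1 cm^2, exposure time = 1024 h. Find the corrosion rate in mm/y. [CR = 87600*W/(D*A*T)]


Apply the mm/y weight-loss relation: CR = 87600 * W / (D * A * T)
Numerator: 87600 * 2.034 = 178178.4
Denominator: 8.8 * 57.1 * 1024 = 514539.52
CR = 178178.4 / 514539.52 = 0.34629 mm/y

0.34629 mm/y


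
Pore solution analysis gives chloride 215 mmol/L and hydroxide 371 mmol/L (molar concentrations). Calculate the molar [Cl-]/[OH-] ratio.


Threshold parameter = [Cl-] / [OH-] (molar basis; both in mmol/L, so units cancel)
Ratio = 215 / 371 = 0.58

0.58


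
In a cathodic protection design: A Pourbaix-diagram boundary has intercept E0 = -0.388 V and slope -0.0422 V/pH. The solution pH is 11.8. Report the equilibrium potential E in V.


Apply the Pourbaix line equation: E = E0 + slope*pH
E = -0.388 + (-0.0422)*11.8 = -0.388 + (-0.49796) = -0.88596 V
Rounded to 3 decimal places: E = -0.886 V

-0.886 V


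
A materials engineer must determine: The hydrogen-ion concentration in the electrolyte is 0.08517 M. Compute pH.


pH = −log10[H+]
pH = −log10(0.08517) = 1.07

1.07


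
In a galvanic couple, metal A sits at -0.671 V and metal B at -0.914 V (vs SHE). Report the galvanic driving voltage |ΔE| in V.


Driving voltage is the absolute potential difference.
|ΔE| = |-0.671 − (-0.914)| = 0.243 V

0.243 V


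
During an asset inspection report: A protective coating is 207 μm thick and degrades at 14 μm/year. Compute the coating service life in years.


Service life = thickness / degradation rate
Life = 207 / 14 = 14.8 years

14.8 years


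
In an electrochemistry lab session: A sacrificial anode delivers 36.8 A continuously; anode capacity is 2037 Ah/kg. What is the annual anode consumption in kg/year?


Annual consumption = current * hours per year / capacity
Rate = 36.8 * 8760 / 2037 = 158.3 kg/year

158.3 kg/year


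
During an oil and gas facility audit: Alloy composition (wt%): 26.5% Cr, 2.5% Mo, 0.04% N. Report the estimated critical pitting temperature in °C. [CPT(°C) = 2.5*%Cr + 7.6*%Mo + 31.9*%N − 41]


Apply the ASTM G48 empirical CPT estimate: CPT(°C) = 2.5*%Cr + 7.6*%Mo + 31.9*%N − 41
2.5*26.5 = 66.25; 7.6*2.5 = 19; 31.9*0.04 = 1.276
CPT = 66.25 + 19 + 1.276 − 41 = 45.526 °C
Rounded to 0.1 °C: CPT ≈ 45.5 °C

45.5 °C


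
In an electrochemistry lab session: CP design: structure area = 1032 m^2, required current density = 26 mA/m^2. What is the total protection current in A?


I = area * current density, then convert mA → A (÷1000)
I = 1032 * 26 / 1000 = 26.83 A

26.83 A


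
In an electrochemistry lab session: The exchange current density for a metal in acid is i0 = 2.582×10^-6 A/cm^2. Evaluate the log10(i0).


i0 = 2.582×10^-6 A/cm^2
log10(i0) = -5.588

-5.588


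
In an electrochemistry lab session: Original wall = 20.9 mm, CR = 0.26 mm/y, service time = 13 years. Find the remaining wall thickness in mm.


Remaining wall = original − CR × time
t = 20.9 − 0.26*13 = 20.9 − 3.38 = 17.52 mm

17.52 mm


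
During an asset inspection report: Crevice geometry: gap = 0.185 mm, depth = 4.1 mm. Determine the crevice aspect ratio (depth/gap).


Aspect ratio = depth / gap
Ratio = 4.1 / 0.185 = 22.2

22.2


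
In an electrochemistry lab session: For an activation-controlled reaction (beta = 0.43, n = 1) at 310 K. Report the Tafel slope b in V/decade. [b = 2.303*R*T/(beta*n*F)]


Apply the Tafel slope relation: b = 2.303*R*T/(beta*n*F)
Numerator: 2.303 * 8.314 * 310 = 5935.61
Denominator: 0.43 * 1 * 96485 = 41488.55
b = 5935.61 / 41488.55 = 0.143 V/decade

0.143 V/decade


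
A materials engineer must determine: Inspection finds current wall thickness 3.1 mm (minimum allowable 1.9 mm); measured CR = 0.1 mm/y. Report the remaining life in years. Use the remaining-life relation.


Apply the remaining-life relation: RL = (t_current − t_min) / CR
RL = (3.1 − 1.9) / 0.1 = 1.2 / 0.1 = 12.0 years

12.0 years


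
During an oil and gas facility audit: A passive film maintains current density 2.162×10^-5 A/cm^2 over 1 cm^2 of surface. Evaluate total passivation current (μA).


I = i_pass * A, then convert A → μA (×10^6)
I = 2.162×10^-5 * 1 * 10^6 = 21.62 μA

21.62 μA


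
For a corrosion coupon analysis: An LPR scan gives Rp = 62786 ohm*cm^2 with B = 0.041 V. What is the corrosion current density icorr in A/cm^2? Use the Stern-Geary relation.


Apply the Stern-Geary relation: icorr = B / Rp
icorr = 0.041 / 62786 = 6.53×10^-7 A/cm^2

6.53×10^-7 A/cm^2


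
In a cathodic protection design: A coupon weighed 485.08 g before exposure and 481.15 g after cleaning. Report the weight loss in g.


Weight loss = initial − final
WL = 485.08 − 481.15 = 3.93 g

3.93 g


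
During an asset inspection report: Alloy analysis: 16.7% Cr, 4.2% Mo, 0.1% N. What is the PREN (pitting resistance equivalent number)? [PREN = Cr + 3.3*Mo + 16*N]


Apply the PREN formula: PREN = Cr + 3.3*Mo + 16*N
PREN = 16.7 + 3.3*4.2 + 16*0.1
PREN = 16.7 + 13.86 + 1.6 = 32.16

32.16


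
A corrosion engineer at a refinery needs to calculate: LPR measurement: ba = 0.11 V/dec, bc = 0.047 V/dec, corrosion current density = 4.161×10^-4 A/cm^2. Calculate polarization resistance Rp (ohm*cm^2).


Apply the Stern-Geary equation: Rp = ba*bc / (2.303*icorr*(ba+bc))
ba*bc = 0.11*0.047 = 0.00517
ba+bc = 0.157; 2.303*icorr*(ba+bc) = 2.303*4.161×10^-4*0.157 = 1.5044969×10^-4
Rp = 0.00517 / 1.5044969×10^-4 = 34.4 ohm*cm^2

34.4 ohm*cm^2


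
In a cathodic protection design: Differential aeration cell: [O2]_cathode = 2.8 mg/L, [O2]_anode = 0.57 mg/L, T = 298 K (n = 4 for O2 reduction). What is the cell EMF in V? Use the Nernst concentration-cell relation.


Apply the Nernst concentration-cell relation: E = (RT/nF)*ln(C_cathode/C_anode)
RT/nF = 8.314*298/(4*96485) = 0.00641958 V
ln(2.8/0.57) = 1.59174
E = 0.00641958 * 1.59174 = 0.01022 V

0.01022 V


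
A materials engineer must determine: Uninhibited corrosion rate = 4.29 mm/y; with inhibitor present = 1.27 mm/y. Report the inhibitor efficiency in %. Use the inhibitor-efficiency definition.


Apply the inhibitor-efficiency definition: IE = (CR_blank − CR_inh)/CR_blank × 100
IE = (4.29 − 1.27) / 4.29 × 100
IE = 3.02 / 4.29 × 100 = 70.4 %

70.4 %


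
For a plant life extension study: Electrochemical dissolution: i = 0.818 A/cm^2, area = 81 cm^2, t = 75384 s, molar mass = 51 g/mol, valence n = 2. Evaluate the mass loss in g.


Apply Faraday's law: m = i*A*t*M / (n*F)
Total charge passed Q = i*A*t = 0.818*81*75384 = 4994793.072 C
m = Q*M/(n*F) = 4994793.072*51/(2*96485) = 1320.0728 g

1320.0728 g


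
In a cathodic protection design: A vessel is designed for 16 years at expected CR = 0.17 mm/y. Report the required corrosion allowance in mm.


Corrosion allowance = CR × design life
CA = 0.17 * 16 = 2.72 mm

2.72 mm


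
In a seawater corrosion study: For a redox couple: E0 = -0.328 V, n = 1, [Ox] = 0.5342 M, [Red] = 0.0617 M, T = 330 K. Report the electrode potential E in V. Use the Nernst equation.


Apply the Nernst equation: E = E0 + (RT/nF)*ln([Ox]/[Red])
Step 1: RT/nF = 8.314*330/(1*96485) = 0.02843572 V
Step 2: [Ox]/[Red] = 0.5342/0.0617 = 8.658023
Step 3: ln(8.658023) = 2.158486
Step 4: correction = 0.02843572 * 2.158486 = 0.061 V
E = -0.328 + 0.061 = -0.267 V

-0.267 V


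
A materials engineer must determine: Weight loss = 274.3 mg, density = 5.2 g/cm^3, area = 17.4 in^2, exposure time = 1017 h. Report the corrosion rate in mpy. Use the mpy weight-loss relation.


Apply the mpy weight-loss relation: CR = 534 * W / (D * A * T)
Numerator: 534 * 274.3 = 146476.2
Denominator: 5.2 * 17.4 * 1017 = 92018.16
CR = 146476.2 / 92018.16 = 1.5918 mpy

1.5918 mpy


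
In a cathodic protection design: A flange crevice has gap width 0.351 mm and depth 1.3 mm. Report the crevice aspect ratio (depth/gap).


Aspect ratio = depth / gap
Ratio = 1.3 / 0.351 = 3.7

3.7


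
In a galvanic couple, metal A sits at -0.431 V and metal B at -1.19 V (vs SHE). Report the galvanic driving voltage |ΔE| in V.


Driving voltage is the absolute potential difference.
|ΔE| = |-0.431 − (-1.19)| = 0.759 V

0.759 V


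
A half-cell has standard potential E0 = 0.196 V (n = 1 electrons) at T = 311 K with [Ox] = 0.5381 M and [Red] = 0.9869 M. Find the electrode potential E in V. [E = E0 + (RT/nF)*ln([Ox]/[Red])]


Apply the Nernst equation: E = E0 + (RT/nF)*ln([Ox]/[Red])
Step 1: RT/nF = 8.314*311/(1*96485) = 0.02679851 V
Step 2: [Ox]/[Red] = 0.5381/0.9869 = 0.545243
Step 3: ln(0.545243) = -0.606524
Step 4: correction = 0.02679851 * -0.606524 = -0.016 V
E = 0.196 + -0.016 = 0.18 V

0.18 V


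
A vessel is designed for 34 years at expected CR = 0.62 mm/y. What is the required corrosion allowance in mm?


Corrosion allowance = CR × design life
CA = 0.62 * 34 = 21.08 mm

21.08 mm


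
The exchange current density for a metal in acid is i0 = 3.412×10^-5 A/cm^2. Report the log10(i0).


i0 = 3.412×10^-5 A/cm^2
log10(i0) = -4.467

-4.467


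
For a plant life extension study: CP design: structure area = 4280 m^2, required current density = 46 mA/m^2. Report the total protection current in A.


I = area * current density, then convert mA → A (÷1000)
I = 4280 * 46 / 1000 = 196.88 A

196.88 A


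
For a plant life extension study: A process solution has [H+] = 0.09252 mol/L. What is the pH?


pH = −log10[H+]
pH = −log10(0.09252) = 1.03

1.03


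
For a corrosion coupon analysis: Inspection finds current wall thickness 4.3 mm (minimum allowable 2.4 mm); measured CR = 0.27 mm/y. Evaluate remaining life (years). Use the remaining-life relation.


Apply the remaining-life relation: RL = (t_current − t_min) / CR
RL = (4.3 − 2.4) / 0.27 = 1.9 / 0.27 = 7.0 years

7.0 years


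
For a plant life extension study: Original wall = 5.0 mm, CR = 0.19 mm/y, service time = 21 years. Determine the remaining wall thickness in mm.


Remaining wall = original − CR × time
t = 5.0 − 0.19*21 = 5.0 − 3.99 = 1.01 mm

1.01 mm


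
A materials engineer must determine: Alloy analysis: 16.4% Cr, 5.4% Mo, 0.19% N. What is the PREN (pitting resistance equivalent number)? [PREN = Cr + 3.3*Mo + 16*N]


Apply the PREN formula: PREN = Cr + 3.3*Mo + 16*N
PREN = 16.4 + 3.3*5.4 + 16*0.19
PREN = 16.4 + 17.82 + 3.04 = 37.26

37.26


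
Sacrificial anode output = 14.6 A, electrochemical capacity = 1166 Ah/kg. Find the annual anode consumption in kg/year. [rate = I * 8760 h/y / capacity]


Annual consumption = current * hours per year / capacity
Rate = 14.6 * 8760 / 1166 = 109.7 kg/year

109.7 kg/year


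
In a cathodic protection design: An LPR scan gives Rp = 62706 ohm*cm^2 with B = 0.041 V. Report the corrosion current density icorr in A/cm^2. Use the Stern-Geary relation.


Apply the Stern-Geary relation: icorr = B / Rp
icorr = 0.041 / 62706 = 6.538×10^-7 A/cm^2

6.538×10^-7 A/cm^2


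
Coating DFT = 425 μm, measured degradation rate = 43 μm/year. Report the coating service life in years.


Service life = thickness / degradation rate
Life = 425 / 43 = 9.9 years

9.9 years


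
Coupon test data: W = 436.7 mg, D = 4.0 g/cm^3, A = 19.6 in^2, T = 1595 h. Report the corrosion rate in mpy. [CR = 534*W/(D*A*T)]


Apply the mpy weight-loss relation: CR = 534 * W / (D * A * T)
Numerator: 534 * 436.7 = 233197.8
Denominator: 4.0 * 19.6 * 1595 = 125048.0
CR = 233197.8 / 125048.0 = 1.86487 mpy

1.86487 mpy


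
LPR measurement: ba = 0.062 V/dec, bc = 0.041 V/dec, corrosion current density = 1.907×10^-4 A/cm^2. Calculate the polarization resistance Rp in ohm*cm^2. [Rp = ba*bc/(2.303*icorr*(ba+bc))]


Apply the Stern-Geary equation: Rp = ba*bc / (2.303*icorr*(ba+bc))
ba*bc = 0.062*0.041 = 0.002542
ba+bc = 0.103; 2.303*icorr*(ba+bc) = 2.303*1.907×10^-4*0.103 = 4.5235756×10^-5
Rp = 0.002542 / 4.5235756×10^-5 = 56.19 ohm*cm^2

56.19 ohm*cm^2


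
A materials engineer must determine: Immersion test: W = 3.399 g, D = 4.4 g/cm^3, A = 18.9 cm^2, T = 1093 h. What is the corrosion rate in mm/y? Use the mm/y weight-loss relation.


Apply the mm/y weight-loss relation: CR = 87600 * W / (D * A * T)
Numerator: 87600 * 3.399 = 297752.4
Denominator: 4.4 * 18.9 * 1093 = 90893.88
CR = 297752.4 / 90893.88 = 3.275825 mm/y

3.275825 mm/y


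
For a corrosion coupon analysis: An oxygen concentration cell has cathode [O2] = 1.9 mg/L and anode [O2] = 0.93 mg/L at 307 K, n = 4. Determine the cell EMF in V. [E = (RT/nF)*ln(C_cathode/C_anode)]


Apply the Nernst concentration-cell relation: E = (RT/nF)*ln(C_cathode/C_anode)
RT/nF = 8.314*307/(4*96485) = 0.00661346 V
ln(1.9/0.93) = 0.71442
E = 0.00661346 * 0.71442 = 0.00472 V

0.00472 V


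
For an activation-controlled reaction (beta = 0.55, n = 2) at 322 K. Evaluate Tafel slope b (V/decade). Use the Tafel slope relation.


Apply the Tafel slope relation: b = 2.303*R*T/(beta*n*F)
Numerator: 2.303 * 8.314 * 322 = 6165.38
Denominator: 0.55 * 2 * 96485 = 106133.5
b = 6165.38 / 106133.5 = 0.058 V/decade

0.058 V/decade


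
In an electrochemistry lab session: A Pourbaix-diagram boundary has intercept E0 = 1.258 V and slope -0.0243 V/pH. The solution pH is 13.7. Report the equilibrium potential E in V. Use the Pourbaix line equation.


Apply the Pourbaix line equation: E = E0 + slope*pH
E = 1.258 + (-0.0243)*13.7 = 1.258 + (-0.33291) = 0.92509 V
Rounded to 3 decimal places: E = 0.925 V

0.925 V


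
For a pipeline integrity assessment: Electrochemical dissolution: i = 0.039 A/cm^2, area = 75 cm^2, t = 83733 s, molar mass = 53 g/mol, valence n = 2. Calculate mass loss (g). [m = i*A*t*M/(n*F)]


Apply Faraday's law: m = i*A*t*M / (n*F)
Total charge passed Q = i*A*t = 0.039*75*83733 = 244919.025 C
m = Q*M/(n*F) = 244919.025*53/(2*96485) = 67.26801 g

67.26801 g


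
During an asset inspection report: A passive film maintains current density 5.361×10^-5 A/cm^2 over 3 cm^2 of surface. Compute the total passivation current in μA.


I = i_pass * A, then convert A → μA (×10^6)
I = 5.361×10^-5 * 3 * 10^6 = 160.83 μA

160.83 μA


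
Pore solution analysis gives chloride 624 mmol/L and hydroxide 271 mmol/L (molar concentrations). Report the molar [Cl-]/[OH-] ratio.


Threshold parameter = [Cl-] / [OH-] (molar basis; both in mmol/L, so units cancel)
Ratio = 624 / 271 = 2.3

2.3


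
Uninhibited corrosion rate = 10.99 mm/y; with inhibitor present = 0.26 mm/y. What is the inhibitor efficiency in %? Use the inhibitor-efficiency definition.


Apply the inhibitor-efficiency definition: IE = (CR_blank − CR_inh)/CR_blank × 100
IE = (10.99 − 0.26) / 10.99 × 100
IE = 10.73 / 10.99 × 100 = 97.6 %

97.6 %


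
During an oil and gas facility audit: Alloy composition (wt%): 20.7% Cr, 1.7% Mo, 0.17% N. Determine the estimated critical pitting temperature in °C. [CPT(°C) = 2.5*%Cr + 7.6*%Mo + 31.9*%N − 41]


Apply the ASTM G48 empirical CPT estimate: CPT(°C) = 2.5*%Cr + 7.6*%Mo + 31.9*%N − 41
2.5*20.7 = 51.75; 7.6*1.7 = 12.92; 31.9*0.17 = 5.423
CPT = 51.75 + 12.92 + 5.423 − 41 = 29.093 °C
Rounded to 0.1 °C: CPT ≈ 29.1 °C

29.1 °C


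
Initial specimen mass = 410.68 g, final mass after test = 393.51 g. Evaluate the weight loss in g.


Weight loss = initial − final
WL = 410.68 − 393.51 = 17.17 g

17.17 g


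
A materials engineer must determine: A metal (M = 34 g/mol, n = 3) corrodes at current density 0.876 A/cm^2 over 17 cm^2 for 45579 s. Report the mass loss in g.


Apply Faraday's law: m = i*A*t*M / (n*F)
Total charge passed Q = i*A*t = 0.876*17*45579 = 678762.468 C
m = Q*M/(n*F) = 678762.468*34/(3*96485) = 79.72888 g

79.72888 g


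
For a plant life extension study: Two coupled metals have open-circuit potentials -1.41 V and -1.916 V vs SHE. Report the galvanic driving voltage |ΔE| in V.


Driving voltage is the absolute potential difference.
|ΔE| = |-1.41 − (-1.916)| = 0.506 V

0.506 V


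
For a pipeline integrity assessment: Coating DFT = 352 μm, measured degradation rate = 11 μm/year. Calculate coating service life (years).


Service life = thickness / degradation rate
Life = 352 / 11 = 32.0 years

32.0 years


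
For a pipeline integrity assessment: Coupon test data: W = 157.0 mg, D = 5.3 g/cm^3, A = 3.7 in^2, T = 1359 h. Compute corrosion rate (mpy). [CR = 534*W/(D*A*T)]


Apply the mpy weight-loss relation: CR = 534 * W / (D * A * T)
Numerator: 534 * 157.0 = 83838.0
Denominator: 5.3 * 3.7 * 1359 = 26649.99
CR = 83838.0 / 26649.99 = 3.146 mpy

3.146 mpy


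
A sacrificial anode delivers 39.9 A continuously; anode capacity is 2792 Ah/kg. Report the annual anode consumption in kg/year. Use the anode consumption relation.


Annual consumption = current * hours per year / capacity
Rate = 39.9 * 8760 / 2792 = 125.2 kg/year

125.2 kg/year


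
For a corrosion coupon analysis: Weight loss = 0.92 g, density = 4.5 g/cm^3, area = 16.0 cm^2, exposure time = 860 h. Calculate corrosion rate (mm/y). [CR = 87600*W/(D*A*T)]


Apply the mm/y weight-loss relation: CR = 87600 * W / (D * A * T)
Numerator: 87600 * 0.92 = 80592.0
Denominator: 4.5 * 16.0 * 860 = 61920.0
CR = 80592.0 / 61920.0 = 1.30155 mm/y

1.30155 mm/y


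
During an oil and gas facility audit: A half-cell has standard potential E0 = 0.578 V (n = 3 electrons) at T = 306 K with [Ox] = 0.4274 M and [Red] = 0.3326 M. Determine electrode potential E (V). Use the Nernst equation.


Apply the Nernst equation: E = E0 + (RT/nF)*ln([Ox]/[Red])
Step 1: RT/nF = 8.314*306/(3*96485) = 0.00878922 V
Step 2: [Ox]/[Red] = 0.4274/0.3326 = 1.285027
Step 3: ln(1.285027) = 0.25078
Step 4: correction = 0.00878922 * 0.25078 = 0.0022 V
E = 0.578 + 0.0022 = 0.5802 V

0.5802 V


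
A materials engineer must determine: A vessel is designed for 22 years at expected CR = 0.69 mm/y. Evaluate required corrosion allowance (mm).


Corrosion allowance = CR × design life
CA = 0.69 * 22 = 15.18 mm

15.18 mm


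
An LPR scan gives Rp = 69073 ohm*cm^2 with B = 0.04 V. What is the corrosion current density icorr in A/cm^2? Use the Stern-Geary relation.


Apply the Stern-Geary relation: icorr = B / Rp
icorr = 0.04 / 69073 = 5.791×10^-7 A/cm^2

5.791×10^-7 A/cm^2


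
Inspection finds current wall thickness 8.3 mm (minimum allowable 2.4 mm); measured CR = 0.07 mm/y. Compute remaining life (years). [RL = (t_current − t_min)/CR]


Apply the remaining-life relation: RL = (t_current − t_min) / CR
RL = (8.3 − 2.4) / 0.07 = 5.9 / 0.07 = 84.3 years

84.3 years


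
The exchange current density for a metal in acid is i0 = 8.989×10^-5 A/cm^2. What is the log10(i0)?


i0 = 8.989×10^-5 A/cm^2
log10(i0) = -4.046

-4.046


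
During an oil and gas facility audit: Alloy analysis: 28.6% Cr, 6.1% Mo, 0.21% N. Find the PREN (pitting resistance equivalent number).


Apply the PREN formula: PREN = Cr + 3.3*Mo + 16*N
PREN = 28.6 + 3.3*6.1 + 16*0.21
PREN = 28.6 + 20.13 + 3.36 = 52.09

52.09


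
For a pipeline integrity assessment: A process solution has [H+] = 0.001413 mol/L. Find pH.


pH = −log10[H+]
pH = −log10(0.001413) = 2.85

2.85


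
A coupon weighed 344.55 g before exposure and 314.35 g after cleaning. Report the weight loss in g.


Weight loss = initial − final
WL = 344.55 − 314.35 = 30.2 g

30.2 g


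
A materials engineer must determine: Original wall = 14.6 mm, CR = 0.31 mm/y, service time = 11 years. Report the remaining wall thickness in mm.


Remaining wall = original − CR × time
t = 14.6 − 0.31*11 = 14.6 − 3.41 = 11.19 mm

11.19 mm


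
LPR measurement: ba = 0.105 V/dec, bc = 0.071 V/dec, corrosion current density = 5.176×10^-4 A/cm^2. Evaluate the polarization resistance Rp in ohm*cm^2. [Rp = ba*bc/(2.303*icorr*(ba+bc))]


Apply the Stern-Geary equation: Rp = ba*bc / (2.303*icorr*(ba+bc))
ba*bc = 0.105*0.071 = 0.007455
ba+bc = 0.176; 2.303*icorr*(ba+bc) = 2.303*5.176×10^-4*0.176 = 2.0979777×10^-4
Rp = 0.007455 / 2.0979777×10^-4 = 35.5 ohm*cm^2

35.5 ohm*cm^2


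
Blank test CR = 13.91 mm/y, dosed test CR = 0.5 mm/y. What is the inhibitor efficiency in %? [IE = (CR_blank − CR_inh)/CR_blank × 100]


Apply the inhibitor-efficiency definition: IE = (CR_blank − CR_inh)/CR_blank × 100
IE = (13.91 − 0.5) / 13.91 × 100
IE = 13.41 / 13.91 × 100 = 96.4 %

96.4 %


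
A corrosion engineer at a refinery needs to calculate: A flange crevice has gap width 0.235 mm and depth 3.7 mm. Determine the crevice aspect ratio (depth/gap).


Aspect ratio = depth / gap
Ratio = 3.7 / 0.235 = 15.7

15.7


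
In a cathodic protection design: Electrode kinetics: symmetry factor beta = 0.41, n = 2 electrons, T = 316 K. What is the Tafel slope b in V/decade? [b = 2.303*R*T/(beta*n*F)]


Apply the Tafel slope relation: b = 2.303*R*T/(beta*n*F)
Numerator: 2.303 * 8.314 * 316 = 6050.5
Denominator: 0.41 * 2 * 96485 = 79117.7
b = 6050.5 / 79117.7 = 0.0765 V/decade

0.0765 V/decade
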